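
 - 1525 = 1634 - 3159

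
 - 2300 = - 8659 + 6359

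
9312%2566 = 1614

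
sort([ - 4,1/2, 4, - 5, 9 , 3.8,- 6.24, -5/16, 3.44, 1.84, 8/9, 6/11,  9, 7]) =[ - 6.24,  -  5, - 4, - 5/16 , 1/2 , 6/11, 8/9,1.84, 3.44,3.8, 4, 7,  9,9]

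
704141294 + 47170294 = 751311588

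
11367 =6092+5275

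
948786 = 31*30606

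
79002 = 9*8778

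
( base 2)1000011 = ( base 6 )151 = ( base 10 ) 67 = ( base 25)2h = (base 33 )21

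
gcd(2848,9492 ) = 4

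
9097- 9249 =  - 152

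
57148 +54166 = 111314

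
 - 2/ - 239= 2/239  =  0.01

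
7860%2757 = 2346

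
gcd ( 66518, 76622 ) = 842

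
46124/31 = 1487 + 27/31 = 1487.87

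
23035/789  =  29+154/789 =29.20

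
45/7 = 6  +  3/7 = 6.43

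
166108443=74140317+91968126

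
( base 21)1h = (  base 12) 32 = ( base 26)1c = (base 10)38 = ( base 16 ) 26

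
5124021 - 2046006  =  3078015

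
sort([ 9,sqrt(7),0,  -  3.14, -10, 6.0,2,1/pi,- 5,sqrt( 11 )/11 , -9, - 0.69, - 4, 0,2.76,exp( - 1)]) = [ - 10,-9,-5, -4, - 3.14, - 0.69,0,0,sqrt(11) /11, 1/pi, exp(-1),2, sqrt (7), 2.76,6.0,9]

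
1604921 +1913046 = 3517967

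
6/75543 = 2/25181   =  0.00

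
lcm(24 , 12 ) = 24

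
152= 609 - 457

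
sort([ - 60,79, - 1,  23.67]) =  [ - 60,  -  1 , 23.67,79 ]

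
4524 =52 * 87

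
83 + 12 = 95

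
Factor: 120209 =120209^1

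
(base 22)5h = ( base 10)127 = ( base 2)1111111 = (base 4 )1333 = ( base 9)151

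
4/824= 1/206 = 0.00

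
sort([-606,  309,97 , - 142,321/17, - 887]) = [-887,  -  606 ,-142,321/17, 97,309 ] 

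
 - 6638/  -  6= 3319/3 = 1106.33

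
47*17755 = 834485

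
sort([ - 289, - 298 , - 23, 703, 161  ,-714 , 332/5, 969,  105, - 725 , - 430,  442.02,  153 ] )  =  [-725,- 714, - 430, - 298, - 289, - 23,332/5,105,153,161, 442.02, 703,969 ]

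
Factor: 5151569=739^1*6971^1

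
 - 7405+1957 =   -  5448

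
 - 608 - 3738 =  - 4346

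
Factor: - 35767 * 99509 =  - 3559138403 = - 47^1 * 151^1*  659^1*761^1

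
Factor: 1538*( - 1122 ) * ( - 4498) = 7761910728 = 2^3* 3^1*11^1*13^1*17^1*173^1*769^1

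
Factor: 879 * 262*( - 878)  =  -202201644 = -  2^2*3^1*131^1 * 293^1* 439^1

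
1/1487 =1/1487 = 0.00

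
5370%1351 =1317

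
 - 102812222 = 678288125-781100347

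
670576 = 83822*8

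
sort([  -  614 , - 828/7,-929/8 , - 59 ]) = [ - 614, - 828/7, - 929/8,  -  59 ]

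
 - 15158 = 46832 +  - 61990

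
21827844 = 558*39118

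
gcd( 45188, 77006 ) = 2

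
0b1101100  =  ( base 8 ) 154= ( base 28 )3O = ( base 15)73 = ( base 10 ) 108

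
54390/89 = 611 + 11/89 = 611.12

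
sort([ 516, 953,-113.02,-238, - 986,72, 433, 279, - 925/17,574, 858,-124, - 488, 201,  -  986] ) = [  -  986, -986, - 488, - 238,-124, - 113.02,  -  925/17 , 72,201, 279, 433 , 516, 574,858,953]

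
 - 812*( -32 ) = 25984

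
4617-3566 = 1051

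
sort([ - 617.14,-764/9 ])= [-617.14, -764/9 ]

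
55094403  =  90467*609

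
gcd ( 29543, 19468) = 31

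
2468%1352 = 1116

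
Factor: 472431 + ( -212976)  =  259455 = 3^1*5^1*7^2*353^1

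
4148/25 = 4148/25= 165.92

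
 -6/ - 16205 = 6/16205 = 0.00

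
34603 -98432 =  - 63829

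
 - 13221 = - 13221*1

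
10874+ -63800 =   -  52926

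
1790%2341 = 1790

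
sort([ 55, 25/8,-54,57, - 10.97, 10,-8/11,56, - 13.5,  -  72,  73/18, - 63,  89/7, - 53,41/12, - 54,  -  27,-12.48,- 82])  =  [  -  82,-72,-63 ,- 54, - 54, - 53 , - 27, - 13.5,-12.48 ,-10.97, - 8/11 , 25/8,41/12, 73/18,10,89/7,55,56, 57]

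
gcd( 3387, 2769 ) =3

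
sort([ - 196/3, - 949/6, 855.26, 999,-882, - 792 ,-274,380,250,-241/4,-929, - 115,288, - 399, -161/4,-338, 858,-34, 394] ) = [-929, - 882, - 792, - 399, - 338,-274,-949/6, - 115, - 196/3, - 241/4, - 161/4, - 34,250, 288, 380,394,855.26,858,999]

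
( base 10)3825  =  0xEF1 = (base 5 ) 110300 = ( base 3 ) 12020200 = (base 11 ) 2968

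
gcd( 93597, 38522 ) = 1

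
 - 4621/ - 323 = 14 + 99/323 = 14.31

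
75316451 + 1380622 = 76697073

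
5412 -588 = 4824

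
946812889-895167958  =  51644931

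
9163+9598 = 18761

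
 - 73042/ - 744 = 36521/372 = 98.17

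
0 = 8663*0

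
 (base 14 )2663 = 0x1a5f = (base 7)25453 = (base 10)6751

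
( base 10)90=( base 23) 3l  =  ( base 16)5A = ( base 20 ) 4a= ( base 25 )3f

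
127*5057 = 642239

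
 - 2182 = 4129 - 6311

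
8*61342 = 490736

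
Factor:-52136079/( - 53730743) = 3^1*11^( -1)*31^1*439^1 * 1277^1*4884613^( - 1)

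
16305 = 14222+2083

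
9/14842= 9/14842 =0.00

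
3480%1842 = 1638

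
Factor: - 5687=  - 11^2*47^1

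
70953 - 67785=3168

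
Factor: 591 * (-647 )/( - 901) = 382377/901 = 3^1*  17^ ( - 1)*53^( - 1 )*197^1*647^1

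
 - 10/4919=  - 1+ 4909/4919 = -0.00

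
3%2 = 1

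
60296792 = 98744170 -38447378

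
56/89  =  56/89 = 0.63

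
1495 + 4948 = 6443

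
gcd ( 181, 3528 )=1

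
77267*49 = 3786083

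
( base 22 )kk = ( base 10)460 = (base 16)1CC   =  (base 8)714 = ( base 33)DV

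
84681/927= 91 + 36/103 = 91.35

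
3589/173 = 20 + 129/173 = 20.75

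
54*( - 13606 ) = -734724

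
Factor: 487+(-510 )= -23^1= -23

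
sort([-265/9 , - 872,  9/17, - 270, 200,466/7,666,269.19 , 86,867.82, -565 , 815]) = [ - 872,- 565, - 270, - 265/9,  9/17 , 466/7,86, 200, 269.19,666,  815, 867.82]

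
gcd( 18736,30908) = 4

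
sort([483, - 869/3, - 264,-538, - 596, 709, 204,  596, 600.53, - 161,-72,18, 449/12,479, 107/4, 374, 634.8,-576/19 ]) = [ - 596, - 538, - 869/3, - 264, - 161, - 72, -576/19,  18,107/4, 449/12, 204, 374, 479, 483, 596, 600.53, 634.8, 709 ]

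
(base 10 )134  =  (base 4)2012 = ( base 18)78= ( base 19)71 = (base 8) 206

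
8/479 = 8/479 = 0.02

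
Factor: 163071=3^2 * 18119^1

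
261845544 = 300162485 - 38316941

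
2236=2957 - 721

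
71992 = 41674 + 30318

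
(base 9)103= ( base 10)84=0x54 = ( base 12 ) 70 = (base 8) 124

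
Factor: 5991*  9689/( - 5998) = -2^ (-1)*3^1 * 1997^1 * 2999^( - 1)*9689^1 = - 58046799/5998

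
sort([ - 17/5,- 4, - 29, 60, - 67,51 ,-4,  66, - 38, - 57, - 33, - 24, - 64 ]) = [ - 67, - 64, - 57, - 38, - 33 , - 29, - 24, - 4, - 4, - 17/5,51,60,  66]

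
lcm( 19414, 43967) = 1494878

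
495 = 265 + 230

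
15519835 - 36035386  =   -20515551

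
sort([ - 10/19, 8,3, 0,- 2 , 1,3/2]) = [-2,-10/19,0,1, 3/2,3,8]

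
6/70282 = 3/35141 =0.00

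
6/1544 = 3/772 = 0.00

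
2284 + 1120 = 3404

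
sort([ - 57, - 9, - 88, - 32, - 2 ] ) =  [ - 88 ,- 57, - 32, - 9 , - 2 ]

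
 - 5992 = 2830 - 8822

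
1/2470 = 1/2470 = 0.00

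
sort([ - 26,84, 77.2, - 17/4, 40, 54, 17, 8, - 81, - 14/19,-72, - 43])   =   [ - 81, - 72, - 43,  -  26, - 17/4 , - 14/19, 8, 17,40,54,77.2,84] 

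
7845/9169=7845/9169 = 0.86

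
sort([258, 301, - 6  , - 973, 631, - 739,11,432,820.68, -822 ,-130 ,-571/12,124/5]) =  [ - 973, - 822, - 739, - 130, - 571/12, - 6, 11,  124/5, 258, 301, 432,631, 820.68]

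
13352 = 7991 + 5361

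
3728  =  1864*2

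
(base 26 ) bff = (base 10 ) 7841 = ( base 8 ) 17241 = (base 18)163b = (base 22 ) g49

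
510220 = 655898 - 145678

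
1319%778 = 541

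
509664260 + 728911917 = 1238576177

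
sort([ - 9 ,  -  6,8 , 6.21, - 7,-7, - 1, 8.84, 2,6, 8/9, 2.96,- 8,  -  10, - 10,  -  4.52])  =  [-10, - 10,  -  9, - 8, - 7,-7,  -  6,-4.52, - 1,8/9, 2,2.96,6 , 6.21,8,8.84 ]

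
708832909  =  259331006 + 449501903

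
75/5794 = 75/5794 = 0.01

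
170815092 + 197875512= 368690604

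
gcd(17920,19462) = 2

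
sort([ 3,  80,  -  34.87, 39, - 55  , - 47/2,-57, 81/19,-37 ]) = [ - 57, - 55, - 37, - 34.87, - 47/2, 3 , 81/19,39, 80]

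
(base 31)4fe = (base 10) 4323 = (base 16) 10E3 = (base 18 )D63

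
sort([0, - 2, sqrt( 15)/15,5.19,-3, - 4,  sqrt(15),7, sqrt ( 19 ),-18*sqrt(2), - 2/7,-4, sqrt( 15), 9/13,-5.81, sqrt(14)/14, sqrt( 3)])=[ - 18*sqrt( 2),-5.81,- 4, - 4, - 3,-2,  -  2/7, 0,sqrt(15 )/15, sqrt( 14)/14,  9/13, sqrt( 3), sqrt(15), sqrt( 15 ), sqrt( 19),  5.19,7] 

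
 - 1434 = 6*( - 239 ) 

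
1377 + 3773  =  5150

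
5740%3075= 2665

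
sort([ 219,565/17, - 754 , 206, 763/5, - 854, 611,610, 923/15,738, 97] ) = [ - 854,-754, 565/17,923/15,97, 763/5,206, 219, 610 , 611, 738]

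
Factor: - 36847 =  - 36847^1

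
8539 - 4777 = 3762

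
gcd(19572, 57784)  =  932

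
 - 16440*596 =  - 9798240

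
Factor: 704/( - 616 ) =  -8/7 = - 2^3*7^(-1 ) 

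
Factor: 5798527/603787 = 7^1*31^(-1) *19477^( - 1)  *  828361^1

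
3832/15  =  255 + 7/15 = 255.47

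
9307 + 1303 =10610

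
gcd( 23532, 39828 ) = 12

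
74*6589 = 487586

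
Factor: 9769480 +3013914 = 12783394 = 2^1*13^1 * 491669^1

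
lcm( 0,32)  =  0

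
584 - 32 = 552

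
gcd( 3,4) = 1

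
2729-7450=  - 4721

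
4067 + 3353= 7420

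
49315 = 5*9863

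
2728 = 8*341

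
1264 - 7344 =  - 6080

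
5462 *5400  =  29494800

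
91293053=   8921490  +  82371563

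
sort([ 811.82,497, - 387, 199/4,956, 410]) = [ - 387, 199/4,410,497,  811.82,956 ] 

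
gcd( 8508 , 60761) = 1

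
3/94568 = 3/94568 = 0.00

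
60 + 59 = 119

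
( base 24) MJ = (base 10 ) 547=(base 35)fm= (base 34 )G3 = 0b1000100011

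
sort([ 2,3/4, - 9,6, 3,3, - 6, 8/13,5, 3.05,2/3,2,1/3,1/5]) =[ - 9, - 6, 1/5, 1/3,8/13,2/3, 3/4,2,2,3,3, 3.05,5 , 6 ]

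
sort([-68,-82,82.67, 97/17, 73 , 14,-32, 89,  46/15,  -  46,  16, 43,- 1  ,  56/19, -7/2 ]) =[ - 82,-68, - 46, - 32, - 7/2,-1 , 56/19,  46/15, 97/17 , 14, 16,  43,73, 82.67, 89 ]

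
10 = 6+4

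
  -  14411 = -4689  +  -9722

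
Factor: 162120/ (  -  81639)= - 280/141 = - 2^3*3^( - 1 ) * 5^1*7^1*47^(  -  1 )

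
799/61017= 799/61017  =  0.01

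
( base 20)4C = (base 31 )2U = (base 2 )1011100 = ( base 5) 332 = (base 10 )92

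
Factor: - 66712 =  - 2^3*31^1 * 269^1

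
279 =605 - 326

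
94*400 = 37600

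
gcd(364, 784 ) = 28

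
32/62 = 16/31= 0.52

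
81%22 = 15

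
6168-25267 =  - 19099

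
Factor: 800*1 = 2^5*5^2 = 800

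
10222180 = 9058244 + 1163936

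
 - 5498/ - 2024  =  2+725/1012 =2.72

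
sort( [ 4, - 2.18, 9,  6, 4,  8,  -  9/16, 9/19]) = [-2.18, - 9/16,  9/19 , 4 , 4, 6,8,9 ]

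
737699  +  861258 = 1598957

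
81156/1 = 81156 = 81156.00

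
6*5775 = 34650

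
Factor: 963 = 3^2 * 107^1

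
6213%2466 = 1281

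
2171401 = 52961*41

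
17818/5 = 3563 + 3/5 = 3563.60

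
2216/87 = 2216/87 = 25.47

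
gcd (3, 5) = 1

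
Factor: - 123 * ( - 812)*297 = 29663172 = 2^2*3^4 * 7^1*11^1*29^1*41^1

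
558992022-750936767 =  -  191944745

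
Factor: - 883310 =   -  2^1*5^1*19^1 *4649^1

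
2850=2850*1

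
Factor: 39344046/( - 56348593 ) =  - 2^1 * 3^1*53^( - 1)*149^1*6287^1 * 151883^( - 1 ) =- 5620578/8049799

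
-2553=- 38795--36242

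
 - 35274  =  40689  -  75963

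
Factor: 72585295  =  5^1*14517059^1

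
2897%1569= 1328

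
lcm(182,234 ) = 1638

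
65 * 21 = 1365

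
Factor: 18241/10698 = 2^( - 1 )*3^( - 1 )*17^1*29^1 *37^1*1783^( -1)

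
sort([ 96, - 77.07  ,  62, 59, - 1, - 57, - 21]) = [ - 77.07, - 57,  -  21, - 1, 59, 62,96]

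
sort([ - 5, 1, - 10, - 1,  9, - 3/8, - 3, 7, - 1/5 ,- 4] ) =[-10,-5, - 4, - 3, -1, -3/8,- 1/5,  1,7, 9]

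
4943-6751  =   - 1808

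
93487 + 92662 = 186149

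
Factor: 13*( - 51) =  - 3^1*13^1*17^1=- 663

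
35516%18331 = 17185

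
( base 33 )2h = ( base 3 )10002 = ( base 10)83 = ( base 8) 123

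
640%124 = 20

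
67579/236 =286 + 83/236= 286.35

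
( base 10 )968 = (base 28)16G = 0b1111001000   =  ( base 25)1di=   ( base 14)4d2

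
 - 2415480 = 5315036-7730516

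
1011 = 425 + 586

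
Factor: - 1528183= - 181^1*8443^1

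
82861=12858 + 70003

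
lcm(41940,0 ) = 0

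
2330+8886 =11216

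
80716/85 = 949 + 3/5 = 949.60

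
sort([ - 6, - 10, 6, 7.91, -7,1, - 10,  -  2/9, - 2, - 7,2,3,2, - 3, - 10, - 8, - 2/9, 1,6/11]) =[ - 10,-10, - 10, - 8,-7, - 7, - 6,-3, - 2, - 2/9, - 2/9,6/11,1,1,2, 2,3,6,7.91 ]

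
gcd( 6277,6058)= 1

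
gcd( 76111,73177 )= 1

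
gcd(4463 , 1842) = 1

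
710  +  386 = 1096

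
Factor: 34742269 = 307^1*113167^1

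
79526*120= 9543120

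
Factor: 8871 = 3^1*2957^1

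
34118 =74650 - 40532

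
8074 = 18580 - 10506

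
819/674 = 1 + 145/674 = 1.22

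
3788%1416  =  956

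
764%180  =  44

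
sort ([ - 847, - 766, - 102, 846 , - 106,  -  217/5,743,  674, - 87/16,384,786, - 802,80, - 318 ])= [ - 847,-802,-766,-318, - 106, - 102 , - 217/5, - 87/16, 80,384, 674,743,  786,  846 ] 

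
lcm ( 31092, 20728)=62184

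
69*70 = 4830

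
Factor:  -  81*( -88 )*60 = 427680 =2^5*3^5* 5^1*11^1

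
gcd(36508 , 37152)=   4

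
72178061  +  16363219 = 88541280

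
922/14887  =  922/14887 = 0.06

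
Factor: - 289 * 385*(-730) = 81223450 = 2^1* 5^2* 7^1*11^1*17^2*73^1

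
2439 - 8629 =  - 6190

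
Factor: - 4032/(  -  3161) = 2^6*3^2*7^1* 29^( - 1)  *  109^( - 1 ) 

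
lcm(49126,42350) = 1228150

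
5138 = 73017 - 67879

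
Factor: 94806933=3^1 * 13^1*2430947^1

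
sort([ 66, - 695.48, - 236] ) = [ - 695.48, - 236, 66 ]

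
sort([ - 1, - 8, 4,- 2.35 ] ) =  [ -8, - 2.35, - 1,4]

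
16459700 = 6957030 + 9502670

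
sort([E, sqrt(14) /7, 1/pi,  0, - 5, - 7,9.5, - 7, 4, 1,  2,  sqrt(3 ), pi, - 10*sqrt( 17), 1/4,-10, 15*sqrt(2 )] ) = [ - 10*sqrt(17)  , - 10, - 7, - 7  , - 5, 0,1/4, 1/pi,sqrt( 14)/7 , 1,sqrt(3),  2,E, pi , 4, 9.5,15*sqrt( 2) ] 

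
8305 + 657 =8962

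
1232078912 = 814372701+417706211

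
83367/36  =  9263/4=2315.75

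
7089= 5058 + 2031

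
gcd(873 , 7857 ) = 873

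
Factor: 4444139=7^1*719^1*883^1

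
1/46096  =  1/46096 = 0.00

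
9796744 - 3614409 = 6182335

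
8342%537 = 287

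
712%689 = 23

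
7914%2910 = 2094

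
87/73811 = 87/73811 = 0.00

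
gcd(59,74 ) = 1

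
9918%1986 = 1974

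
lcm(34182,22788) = 68364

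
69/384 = 23/128 = 0.18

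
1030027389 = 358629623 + 671397766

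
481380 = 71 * 6780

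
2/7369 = 2/7369 = 0.00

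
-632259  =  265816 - 898075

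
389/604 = 389/604 = 0.64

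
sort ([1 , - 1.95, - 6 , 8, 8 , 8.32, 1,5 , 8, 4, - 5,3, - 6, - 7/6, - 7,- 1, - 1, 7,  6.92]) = [ - 7, - 6, - 6, - 5 , - 1.95, - 7/6, - 1, - 1, 1,1, 3,4,5, 6.92, 7,  8, 8, 8,8.32] 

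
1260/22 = 57+ 3/11 = 57.27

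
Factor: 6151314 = 2^1*3^1*13^1 *17^1*4639^1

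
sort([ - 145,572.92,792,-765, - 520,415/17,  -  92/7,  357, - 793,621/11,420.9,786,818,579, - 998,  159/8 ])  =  [-998, - 793,  -  765, - 520, -145,-92/7,  159/8, 415/17,  621/11, 357, 420.9, 572.92,579, 786,792,818]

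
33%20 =13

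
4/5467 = 4/5467 = 0.00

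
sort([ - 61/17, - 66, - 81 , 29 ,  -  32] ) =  [ - 81, - 66, - 32,-61/17,29]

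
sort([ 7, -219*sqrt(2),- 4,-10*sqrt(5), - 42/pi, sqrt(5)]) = [- 219*sqrt(2 ), - 10* sqrt(5 ), - 42/pi, - 4, sqrt(5 ), 7 ] 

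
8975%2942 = 149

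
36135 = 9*4015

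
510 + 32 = 542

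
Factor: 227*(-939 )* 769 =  - 3^1*227^1*313^1*769^1 =-163914657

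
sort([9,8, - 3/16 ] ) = [ - 3/16,8, 9 ] 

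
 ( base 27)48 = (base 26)4c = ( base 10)116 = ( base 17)6E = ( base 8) 164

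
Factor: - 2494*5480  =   - 13667120 = -  2^4*5^1*29^1 * 43^1  *137^1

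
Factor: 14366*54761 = 2^1*7^1*11^1*653^1*7823^1 = 786696526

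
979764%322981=10821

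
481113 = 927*519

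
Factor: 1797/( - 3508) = -2^( - 2 )*3^1*599^1 * 877^( - 1 ) 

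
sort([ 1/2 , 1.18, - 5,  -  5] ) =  [- 5 , - 5,  1/2, 1.18]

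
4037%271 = 243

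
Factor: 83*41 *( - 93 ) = -3^1*31^1*41^1*  83^1 = -316479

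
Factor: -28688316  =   - 2^2*3^1*17^1*140629^1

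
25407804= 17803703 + 7604101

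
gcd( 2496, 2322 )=6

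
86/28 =3 + 1/14 = 3.07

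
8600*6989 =60105400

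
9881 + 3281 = 13162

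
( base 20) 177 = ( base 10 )547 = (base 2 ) 1000100011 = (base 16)223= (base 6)2311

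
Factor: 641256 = 2^3*3^1* 7^1*11^1  *347^1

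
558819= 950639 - 391820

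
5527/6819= 5527/6819=0.81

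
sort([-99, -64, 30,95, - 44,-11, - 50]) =[ - 99, - 64, -50,- 44, - 11, 30, 95 ] 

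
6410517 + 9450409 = 15860926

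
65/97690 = 13/19538 = 0.00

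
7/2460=7/2460 = 0.00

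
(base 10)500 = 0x1f4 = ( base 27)IE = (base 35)EA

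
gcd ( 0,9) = 9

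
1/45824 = 1/45824 = 0.00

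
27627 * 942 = 26024634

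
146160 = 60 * 2436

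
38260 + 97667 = 135927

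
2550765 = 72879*35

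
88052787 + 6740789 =94793576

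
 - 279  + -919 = -1198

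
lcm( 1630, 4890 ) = 4890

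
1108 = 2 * 554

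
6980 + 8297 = 15277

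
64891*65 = 4217915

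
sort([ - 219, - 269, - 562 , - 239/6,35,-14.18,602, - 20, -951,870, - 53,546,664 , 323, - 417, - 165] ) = [  -  951, - 562, - 417,-269, - 219, - 165, - 53 , - 239/6,  -  20, - 14.18, 35, 323,  546,602,  664,870 ]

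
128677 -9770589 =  - 9641912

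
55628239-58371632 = - 2743393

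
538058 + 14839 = 552897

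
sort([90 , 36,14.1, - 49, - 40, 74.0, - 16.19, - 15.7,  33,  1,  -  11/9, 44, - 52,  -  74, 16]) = [ - 74,-52, - 49, - 40,  -  16.19, - 15.7, - 11/9,1, 14.1,16,33, 36, 44 , 74.0,90 ]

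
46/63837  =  46/63837 = 0.00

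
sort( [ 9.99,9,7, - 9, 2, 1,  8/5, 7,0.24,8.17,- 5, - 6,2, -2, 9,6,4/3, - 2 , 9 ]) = [ - 9,-6,-5, - 2 , - 2, 0.24,  1 , 4/3, 8/5, 2,2, 6, 7  ,  7, 8.17 , 9, 9, 9, 9.99 ] 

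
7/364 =1/52=0.02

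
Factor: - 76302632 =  - 2^3*7^1*19^1 * 71713^1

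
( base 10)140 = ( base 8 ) 214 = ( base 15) 95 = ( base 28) 50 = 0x8C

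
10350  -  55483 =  - 45133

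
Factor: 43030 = 2^1*5^1*13^1*331^1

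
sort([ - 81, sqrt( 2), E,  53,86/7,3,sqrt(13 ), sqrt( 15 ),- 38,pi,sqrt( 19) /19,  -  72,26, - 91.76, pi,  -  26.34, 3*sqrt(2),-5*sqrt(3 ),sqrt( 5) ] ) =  [ - 91.76, -81, - 72,-38, - 26.34, - 5*sqrt(3) , sqrt( 19)/19,sqrt(2),sqrt( 5),E,3, pi, pi,sqrt(13 ),sqrt( 15),3*sqrt (2),86/7 , 26,53 ]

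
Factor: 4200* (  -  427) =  - 1793400  =  - 2^3 * 3^1*5^2*7^2*61^1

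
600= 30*20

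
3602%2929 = 673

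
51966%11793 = 4794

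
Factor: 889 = 7^1*127^1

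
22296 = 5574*4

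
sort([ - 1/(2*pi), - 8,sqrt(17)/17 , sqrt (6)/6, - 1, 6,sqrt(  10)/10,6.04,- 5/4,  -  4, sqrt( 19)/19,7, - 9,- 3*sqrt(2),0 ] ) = [ - 9,-8 , - 3*sqrt(2),-4,-5/4,- 1,-1/(2*pi),0,sqrt (19 )/19, sqrt(17 )/17,sqrt( 10)/10,  sqrt( 6)/6, 6, 6.04, 7 ] 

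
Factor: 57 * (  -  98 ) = -2^1 * 3^1 * 7^2 * 19^1 =- 5586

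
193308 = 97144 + 96164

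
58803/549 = 107 + 20/183 = 107.11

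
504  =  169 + 335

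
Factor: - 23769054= - 2^1*3^2*67^1*19709^1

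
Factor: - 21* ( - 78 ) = 1638=2^1*3^2*7^1 *13^1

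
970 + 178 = 1148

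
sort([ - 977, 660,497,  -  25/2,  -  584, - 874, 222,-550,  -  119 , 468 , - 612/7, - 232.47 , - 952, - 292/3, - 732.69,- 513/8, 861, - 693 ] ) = [  -  977 ,-952, - 874, - 732.69, - 693,-584,-550, - 232.47,-119,  -  292/3,-612/7, - 513/8,-25/2, 222,  468,497, 660,861 ] 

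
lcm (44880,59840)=179520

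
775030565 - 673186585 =101843980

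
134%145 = 134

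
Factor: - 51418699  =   - 239^1*215141^1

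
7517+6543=14060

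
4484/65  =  4484/65 = 68.98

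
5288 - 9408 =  - 4120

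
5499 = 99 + 5400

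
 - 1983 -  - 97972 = 95989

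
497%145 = 62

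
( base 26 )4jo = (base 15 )E4C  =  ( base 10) 3222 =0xC96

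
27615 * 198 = 5467770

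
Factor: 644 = 2^2* 7^1*23^1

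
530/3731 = 530/3731=0.14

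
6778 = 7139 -361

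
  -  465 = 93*( - 5 ) 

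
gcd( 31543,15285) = 1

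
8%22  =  8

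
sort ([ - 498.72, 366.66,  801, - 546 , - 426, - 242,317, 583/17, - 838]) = [ - 838, - 546, -498.72, -426,  -  242, 583/17,  317 , 366.66,801 ]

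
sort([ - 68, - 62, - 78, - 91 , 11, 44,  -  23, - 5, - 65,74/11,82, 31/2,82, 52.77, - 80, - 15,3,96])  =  [ - 91, - 80, - 78,-68, -65, - 62, - 23, - 15, - 5,3,74/11, 11, 31/2, 44, 52.77 , 82, 82,96]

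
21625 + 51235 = 72860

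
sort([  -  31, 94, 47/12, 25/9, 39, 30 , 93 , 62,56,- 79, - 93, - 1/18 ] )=[ - 93 ,  -  79,-31,- 1/18, 25/9, 47/12,30, 39, 56, 62, 93, 94 ] 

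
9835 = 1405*7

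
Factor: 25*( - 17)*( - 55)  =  23375 =5^3 * 11^1*17^1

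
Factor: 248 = 2^3*31^1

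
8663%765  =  248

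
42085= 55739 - 13654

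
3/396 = 1/132 =0.01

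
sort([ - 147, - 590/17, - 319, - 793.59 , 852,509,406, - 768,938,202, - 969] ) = [ - 969,-793.59,-768, - 319, - 147, - 590/17, 202,406 , 509,852, 938] 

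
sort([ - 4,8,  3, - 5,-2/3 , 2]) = [ - 5, - 4, - 2/3,2, 3,8] 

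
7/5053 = 7/5053 = 0.00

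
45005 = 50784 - 5779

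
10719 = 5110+5609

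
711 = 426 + 285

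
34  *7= 238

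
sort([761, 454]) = [ 454, 761] 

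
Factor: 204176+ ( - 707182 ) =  - 2^1 * 7^1  *19^1*31^1*61^1   =  - 503006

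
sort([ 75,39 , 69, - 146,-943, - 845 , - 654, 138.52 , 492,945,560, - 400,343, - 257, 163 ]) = [ - 943, - 845,-654,  -  400, - 257, - 146,39,69,75,138.52,163, 343, 492,560,945]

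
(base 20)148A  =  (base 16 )262A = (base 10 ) 9770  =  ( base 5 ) 303040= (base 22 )k42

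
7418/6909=1 + 509/6909 = 1.07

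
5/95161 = 5/95161 = 0.00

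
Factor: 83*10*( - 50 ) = -41500 = -2^2 * 5^3 * 83^1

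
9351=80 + 9271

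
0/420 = 0 = 0.00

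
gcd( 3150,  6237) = 63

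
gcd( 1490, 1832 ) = 2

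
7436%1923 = 1667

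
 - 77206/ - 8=38603/4  =  9650.75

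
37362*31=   1158222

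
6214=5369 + 845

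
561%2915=561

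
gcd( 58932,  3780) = 36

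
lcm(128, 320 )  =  640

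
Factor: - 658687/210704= -2^( - 4) *13^(-1 )*109^1 *1013^(-1 )*6043^1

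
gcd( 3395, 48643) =7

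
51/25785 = 17/8595 = 0.00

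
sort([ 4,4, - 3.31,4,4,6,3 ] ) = [-3.31, 3,4,  4,4,4,6 ] 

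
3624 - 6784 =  - 3160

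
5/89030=1/17806 = 0.00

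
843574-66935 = 776639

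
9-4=5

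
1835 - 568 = 1267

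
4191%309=174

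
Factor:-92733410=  - 2^1*5^1 * 7^1 * 11^1*83^1*1451^1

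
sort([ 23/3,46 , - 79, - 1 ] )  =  [  -  79,- 1,  23/3 , 46 ] 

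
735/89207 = 735/89207 = 0.01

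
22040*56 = 1234240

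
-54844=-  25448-29396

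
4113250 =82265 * 50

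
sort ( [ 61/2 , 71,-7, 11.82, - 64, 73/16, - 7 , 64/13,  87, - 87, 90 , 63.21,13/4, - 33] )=[  -  87, - 64,  -  33, - 7, - 7,  13/4 , 73/16,  64/13, 11.82, 61/2, 63.21, 71, 87,90 ]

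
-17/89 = -1 + 72/89 = - 0.19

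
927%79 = 58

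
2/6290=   1/3145  =  0.00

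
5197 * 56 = 291032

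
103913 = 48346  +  55567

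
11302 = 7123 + 4179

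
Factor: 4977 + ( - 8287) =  - 3310 = - 2^1*5^1*331^1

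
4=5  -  1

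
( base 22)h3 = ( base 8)571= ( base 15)1A2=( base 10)377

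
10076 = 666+9410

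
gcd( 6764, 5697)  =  1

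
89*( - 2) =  - 178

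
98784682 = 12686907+86097775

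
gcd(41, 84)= 1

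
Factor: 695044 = 2^2 *7^1*103^1*241^1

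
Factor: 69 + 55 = 124  =  2^2*31^1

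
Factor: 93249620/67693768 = 2^( - 1)*5^1*37^1*59^( - 1) * 126013^1*143419^( - 1)=23312405/16923442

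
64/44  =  1+5/11 = 1.45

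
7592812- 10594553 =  - 3001741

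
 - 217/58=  - 4  +  15/58 = - 3.74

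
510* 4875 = 2486250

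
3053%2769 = 284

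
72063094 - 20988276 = 51074818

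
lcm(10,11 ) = 110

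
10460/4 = 2615 =2615.00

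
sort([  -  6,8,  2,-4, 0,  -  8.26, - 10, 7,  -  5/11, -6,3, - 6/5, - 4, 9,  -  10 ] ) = [- 10,  -  10, - 8.26, - 6, - 6, - 4,-4, - 6/5, - 5/11,  0, 2, 3,7 , 8, 9 ] 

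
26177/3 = 26177/3 = 8725.67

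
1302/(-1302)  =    -  1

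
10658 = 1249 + 9409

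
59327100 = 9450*6278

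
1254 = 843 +411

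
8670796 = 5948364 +2722432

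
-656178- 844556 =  - 1500734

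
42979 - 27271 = 15708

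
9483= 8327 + 1156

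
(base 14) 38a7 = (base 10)9947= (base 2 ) 10011011011011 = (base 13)46b2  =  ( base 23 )iib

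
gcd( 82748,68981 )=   1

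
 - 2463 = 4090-6553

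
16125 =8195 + 7930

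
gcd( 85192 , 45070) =2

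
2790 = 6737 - 3947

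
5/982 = 5/982  =  0.01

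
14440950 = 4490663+9950287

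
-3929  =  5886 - 9815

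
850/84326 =425/42163 =0.01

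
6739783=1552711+5187072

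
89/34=2 + 21/34 =2.62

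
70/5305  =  14/1061 = 0.01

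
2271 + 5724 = 7995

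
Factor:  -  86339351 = -7^1*29^1*425317^1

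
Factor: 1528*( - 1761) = - 2690808 = -  2^3*3^1*191^1*587^1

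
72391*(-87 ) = -6298017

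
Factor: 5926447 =5926447^1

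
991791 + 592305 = 1584096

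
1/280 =1/280 = 0.00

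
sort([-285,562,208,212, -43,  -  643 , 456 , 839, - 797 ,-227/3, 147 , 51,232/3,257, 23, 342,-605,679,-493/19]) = [-797, - 643, - 605, - 285,-227/3,-43, - 493/19, 23, 51,232/3,147, 208, 212,257,342,456,562,679,  839] 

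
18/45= 2/5 =0.40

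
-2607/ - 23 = 113 + 8/23 =113.35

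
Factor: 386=2^1* 193^1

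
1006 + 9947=10953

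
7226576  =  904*7994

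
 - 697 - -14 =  -683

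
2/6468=1/3234  =  0.00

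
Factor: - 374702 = -2^1*43^1*4357^1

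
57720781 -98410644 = -40689863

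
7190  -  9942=-2752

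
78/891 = 26/297 = 0.09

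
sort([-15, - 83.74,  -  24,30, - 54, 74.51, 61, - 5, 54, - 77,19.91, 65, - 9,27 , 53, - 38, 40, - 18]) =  [ - 83.74,  -  77,  -  54, - 38, - 24, - 18, -15 , - 9, - 5, 19.91, 27,30, 40, 53, 54, 61, 65, 74.51 ]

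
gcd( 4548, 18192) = 4548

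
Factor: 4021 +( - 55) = 2^1*3^1*661^1 = 3966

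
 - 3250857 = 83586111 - 86836968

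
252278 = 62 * 4069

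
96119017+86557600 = 182676617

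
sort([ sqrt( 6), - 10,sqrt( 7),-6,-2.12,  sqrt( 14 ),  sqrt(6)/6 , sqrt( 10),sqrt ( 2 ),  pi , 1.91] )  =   [ - 10,-6 ,-2.12,sqrt( 6 )/6 , sqrt( 2 ), 1.91, sqrt( 6), sqrt( 7 ),pi,sqrt( 10), sqrt( 14) ]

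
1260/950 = 126/95=1.33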